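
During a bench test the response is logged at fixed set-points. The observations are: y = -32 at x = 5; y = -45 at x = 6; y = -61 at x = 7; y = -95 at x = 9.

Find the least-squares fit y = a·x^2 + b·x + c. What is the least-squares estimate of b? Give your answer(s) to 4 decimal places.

The normal system AᵀA·[a, b, c]ᵀ = Aᵀy is [[10883, 1413, 191]; [1413, 191, 27]; [191, 27, 4]]·[a, b, c]ᵀ = [-13104, -1712, -233]ᵀ.
Row-reducing yields a = -31/44, b = -119/20, c = 1711/110.

b = -5.9500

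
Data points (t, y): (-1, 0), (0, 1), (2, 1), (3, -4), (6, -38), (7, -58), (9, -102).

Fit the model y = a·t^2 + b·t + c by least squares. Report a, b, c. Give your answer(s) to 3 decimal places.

a = -1.551, b = 2.328, c = 2.661

Normal-equation sums: Σt^2·t^2 = 10356, Σt^2·t = 1322, Σt^2 = 180, Σt·t = 180, Σt = 26, Σ1 = 7.
Moment sums: Σt^2·y = -12504, Σt·y = -1562, Σy = -200.
Row-reducing yields a = -138037/89009, b = 207198/89009, c = 236816/89009.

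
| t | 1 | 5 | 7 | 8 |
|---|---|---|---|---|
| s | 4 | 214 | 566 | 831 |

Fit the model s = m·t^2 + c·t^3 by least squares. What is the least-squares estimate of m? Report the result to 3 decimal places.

MᵀM·[m, c]ᵀ = Mᵀs reads: 7123·m + 52701·c = 86272;  52701·m + 395419·c = 646364.
Eliminating c: 395419·(row 1) − 52701·(row 2) gives 39174136·m = 395419·86272 − 52701·646364 = 49558804, so m = 12389701/9793534.
Then c = (646364 − 52701·(12389701/9793534))/395419 = 14357525/9793534.

m = 1.265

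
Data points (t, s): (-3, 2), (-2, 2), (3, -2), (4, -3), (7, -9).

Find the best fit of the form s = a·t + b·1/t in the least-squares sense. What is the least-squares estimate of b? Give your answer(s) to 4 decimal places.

Entries of XᵀX: Σt·t = 87, Σt·1/t = 5, Σ1/t·1/t = 3917/7056.
For Xᵀs: Σt·s = -91, Σ1/t·s = -367/84.
So XᵀX·[a, b]ᵀ = Xᵀs: [[87, 5]; [5, 3917/7056]]·[a, b]ᵀ = [-91, -367/84]ᵀ.
Determinant 87·(3917/7056) − 5² = 54793/2352.
a = ((-91)·(3917/7056) − 5·(-367/84))/(54793/2352) = -202307/164379; b = (87·(-367/84) − 5·(-91))/(54793/2352) = 176148/54793.

b = 3.2148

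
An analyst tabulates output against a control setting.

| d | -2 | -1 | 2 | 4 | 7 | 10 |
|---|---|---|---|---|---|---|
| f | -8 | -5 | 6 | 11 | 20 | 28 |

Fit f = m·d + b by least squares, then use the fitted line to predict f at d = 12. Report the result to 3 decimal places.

With design matrix M, MᵀM = [[174, 20]; [20, 6]] and Mᵀf = [497, 52]ᵀ.
Δ = 174·6 − 20² = 644.
m = (497·6 − 20·52)/644 = 971/322; b = (174·52 − 20·497)/644 = -223/161.
At d = 12: f̂ = (971/322)·(12) + (-223/161)·(1) = 5603/161.

f̂ = 34.801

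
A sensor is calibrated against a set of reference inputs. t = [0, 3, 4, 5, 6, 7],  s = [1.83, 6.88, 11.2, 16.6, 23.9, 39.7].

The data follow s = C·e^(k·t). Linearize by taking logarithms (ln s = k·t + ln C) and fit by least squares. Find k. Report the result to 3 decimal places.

k = 0.435

Let Y = ln s. Fitting Y = k·t + ln C by least squares:
Over the data: Σt = 25.0000, Σ(t)² = 135.0000, Σln s = 14.6135, Σt·ln s = 74.3093.
Normal system: [[135.0000, 25.0000]; [25.0000, 6]]·[k, ln C]ᵀ = [74.3093, 14.6135]ᵀ.
Δ = 135.0000·6 − (25.0000)² = 185.0000; k = (74.3093·6 − 25.0000·14.6135)/185.0000 = 0.43524, ln C = (135.0000·14.6135 − 25.0000·74.3093)/185.0000 = 0.62210.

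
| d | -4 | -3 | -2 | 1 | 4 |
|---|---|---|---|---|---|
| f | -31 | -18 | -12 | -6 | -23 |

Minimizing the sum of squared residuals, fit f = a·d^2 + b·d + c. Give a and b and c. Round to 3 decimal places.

a = -1.362, b = 0.837, c = -4.804

Forming AᵀA = [[610, -34, 46]; [-34, 46, -4]; [46, -4, 5]] and Aᵀf = [-1080, 104, -90]ᵀ gives AᵀA·[a, b, c]ᵀ = Aᵀf.
Solving the 3×3 system (Gaussian elimination) gives a = -6797/4992, b = 4177/4992, c = -3997/832.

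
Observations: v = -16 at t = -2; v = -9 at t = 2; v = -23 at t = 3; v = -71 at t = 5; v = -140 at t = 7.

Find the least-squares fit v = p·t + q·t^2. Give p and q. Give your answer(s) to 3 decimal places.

p = 1.553, q = -3.094

Entries of XᵀX: Σt·t = 91, Σt·t^2 = 495, Σt^2·t^2 = 3139.
Moment sums: Σt·v = -1390, Σt^2·v = -8942.
XᵀX·[p, q]ᵀ = Xᵀv becomes [[91, 495]; [495, 3139]]·[p, q]ᵀ = [-1390, -8942]ᵀ.
Determinant 91·3139 − 495² = 40624.
p = ((-1390)·3139 − 495·(-8942))/40624 = 7885/5078; q = (91·(-8942) − 495·(-1390))/40624 = -15709/5078.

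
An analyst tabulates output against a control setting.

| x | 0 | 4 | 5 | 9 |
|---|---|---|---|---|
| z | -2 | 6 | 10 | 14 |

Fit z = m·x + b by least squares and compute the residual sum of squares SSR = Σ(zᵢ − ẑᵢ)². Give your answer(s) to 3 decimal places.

SSR = 6.439

The normal equations are: 122·m + 18·b = 200;  18·m + 4·b = 28.
(Σx·x = 122, Σx = 18, Σ1 = 4, Σx·z = 200, Σz = 28.)
Determinant 122·4 − 18² = 164.
m = (200·4 − 18·28)/164 = 74/41; b = (122·28 − 18·200)/164 = -46/41.
Residuals: -36/41, -4/41, 86/41, -46/41; SSR = 264/41.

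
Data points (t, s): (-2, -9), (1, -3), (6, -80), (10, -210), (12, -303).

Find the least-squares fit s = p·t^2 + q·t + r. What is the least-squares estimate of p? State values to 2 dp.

p = -2.04

Compute the Gram sums: Σt^2·t^2 = 32049, Σt^2·t = 2937, Σt^2 = 285, Σt·t = 285, Σt = 27, Σ1 = 5.
And Σt^2·s = -67551, Σt·s = -6201, Σs = -605.
Inverting the 3×3 Gram matrix, [p, q, r]ᵀ = [-69591/34099, -19815/34099, -52291/34099]ᵀ.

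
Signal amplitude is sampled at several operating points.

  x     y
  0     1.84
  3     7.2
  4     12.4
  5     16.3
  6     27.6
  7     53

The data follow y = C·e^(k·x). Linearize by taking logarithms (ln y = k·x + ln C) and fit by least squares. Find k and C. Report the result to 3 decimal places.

Linearized form: ln y = k·x + ln C. From the 6 transformed points,
Σx = 25.0000, Σ(x)² = 135.0000, Σln y = 15.1808, Σx·ln y = 77.6478.
Equations: 135.0000·k + 25.0000·ln C = 77.6478;  25.0000·k + 6·ln C = 15.1808.
Δ = 135.0000·6 − (25.0000)² = 185.0000; k = (77.6478·6 − 25.0000·15.1808)/185.0000 = 0.46685, ln C = (135.0000·15.1808 − 25.0000·77.6478)/185.0000 = 0.58495, so C = exp(0.58495) = 1.79490.

k = 0.467, C = 1.795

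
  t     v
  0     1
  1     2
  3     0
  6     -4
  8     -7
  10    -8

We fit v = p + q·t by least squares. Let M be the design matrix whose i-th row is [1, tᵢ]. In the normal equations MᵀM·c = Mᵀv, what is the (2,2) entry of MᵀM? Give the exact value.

210

Row 2 ↔ basis t, column 2 ↔ basis t, so (MᵀM)_{2,2} = Σᵢ (t)·(t) = (0)·(0) + (1)·(1) + (3)·(3) + (6)·(6) + (8)·(8) + (10)·(10) = 210.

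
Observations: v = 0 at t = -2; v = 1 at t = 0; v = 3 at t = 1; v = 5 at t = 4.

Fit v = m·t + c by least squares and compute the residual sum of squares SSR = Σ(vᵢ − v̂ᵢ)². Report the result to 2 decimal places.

With design matrix A, AᵀA = [[21, 3]; [3, 4]] and Aᵀv = [23, 9]ᵀ.
Eliminating c: 4·(row 1) − 3·(row 2) gives 75·m = 4·23 − 3·9 = 65, so m = 13/15.
Then c = (9 − 3·(13/15))/4 = 8/5.
Residuals: 2/15, -3/5, 8/15, -1/15; SSR = 2/3.

SSR = 0.67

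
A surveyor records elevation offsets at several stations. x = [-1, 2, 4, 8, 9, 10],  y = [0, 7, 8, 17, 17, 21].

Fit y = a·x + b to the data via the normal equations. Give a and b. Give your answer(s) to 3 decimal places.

a = 1.801, b = 2.063

From the data, Σx·x = 266, Σx = 32, Σ1 = 6.
For Mᵀy: Σx·y = 545, Σy = 70.
Normal equations: [[266, 32]; [32, 6]]·[a, b]ᵀ = [545, 70]ᵀ.
det = 266·6 − 32² = 572.
a = (545·6 − 32·70)/572 = 515/286; b = (266·70 − 32·545)/572 = 295/143.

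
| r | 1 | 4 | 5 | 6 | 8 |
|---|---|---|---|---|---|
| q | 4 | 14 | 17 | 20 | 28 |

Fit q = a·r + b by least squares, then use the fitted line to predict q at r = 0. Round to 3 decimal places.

q̂ = 0.373

Sums needed: Σr·r = 142, Σr = 24, Σ1 = 5.
And Σr·q = 489, Σq = 83.
So XᵀX·[a, b]ᵀ = Xᵀq: [[142, 24]; [24, 5]]·[a, b]ᵀ = [489, 83]ᵀ.
Determinant 142·5 − 24² = 134.
a = (489·5 − 24·83)/134 = 453/134; b = (142·83 − 24·489)/134 = 25/67.
At r = 0: q̂ = (453/134)·(0) + (25/67)·(1) = 25/67.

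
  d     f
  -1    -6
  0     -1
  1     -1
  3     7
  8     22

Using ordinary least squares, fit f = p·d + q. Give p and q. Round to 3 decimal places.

p = 3.067, q = -2.547

Compute the Gram sums: Σd·d = 75, Σd = 11, Σ1 = 5.
Moment sums: Σd·f = 202, Σf = 21.
Normal equations: [[75, 11]; [11, 5]]·[p, q]ᵀ = [202, 21]ᵀ.
Eliminating q: 5·(row 1) − 11·(row 2) gives 254·p = 5·202 − 11·21 = 779, so p = 779/254.
Then q = (21 − 11·(779/254))/5 = -647/254.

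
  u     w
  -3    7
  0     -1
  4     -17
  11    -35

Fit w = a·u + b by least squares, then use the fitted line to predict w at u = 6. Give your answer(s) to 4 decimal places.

ŵ = -20.6636

Compute the Gram sums: Σu·u = 146, Σu = 12, Σ1 = 4.
For Mᵀw: Σu·w = -474, Σw = -46.
Normal equations: [[146, 12]; [12, 4]]·[a, b]ᵀ = [-474, -46]ᵀ.
Determinant 146·4 − 12² = 440.
a = ((-474)·4 − 12·(-46))/440 = -168/55; b = (146·(-46) − 12·(-474))/440 = -257/110.
At u = 6: ŵ = (-168/55)·(6) + (-257/110)·(1) = -2273/110.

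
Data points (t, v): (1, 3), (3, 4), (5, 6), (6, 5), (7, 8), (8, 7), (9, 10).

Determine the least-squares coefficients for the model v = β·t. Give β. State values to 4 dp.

β = 1.0453

MᵀM·[β]ᵀ = Mᵀv reads: 265·β = 277.
(Σt·t = 265, Σt·v = 277.)
Hence β = 277 / 265 ≈ 1.04528.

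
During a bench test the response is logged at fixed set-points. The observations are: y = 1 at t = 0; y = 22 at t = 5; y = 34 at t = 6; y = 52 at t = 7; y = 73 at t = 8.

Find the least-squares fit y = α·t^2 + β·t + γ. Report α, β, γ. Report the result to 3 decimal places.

The normal system XᵀX·[α, β, γ]ᵀ = Xᵀy is [[8418, 1196, 174]; [1196, 174, 26]; [174, 26, 5]]·[α, β, γ]ᵀ = [8994, 1262, 182]ᵀ.
Row-reducing yields α = 14151/8599, β = -36261/8599, γ = 9106/8599.

α = 1.646, β = -4.217, γ = 1.059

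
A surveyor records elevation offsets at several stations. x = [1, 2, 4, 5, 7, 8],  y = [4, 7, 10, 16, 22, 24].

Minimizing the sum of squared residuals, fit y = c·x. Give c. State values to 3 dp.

c = 3.044

From the data, Σx·x = 159.
And Σx·y = 484.
MᵀM·[c]ᵀ = Mᵀy becomes [[159]]·[c]ᵀ = [484]ᵀ.
Hence c = 484 / 159 ≈ 3.04403.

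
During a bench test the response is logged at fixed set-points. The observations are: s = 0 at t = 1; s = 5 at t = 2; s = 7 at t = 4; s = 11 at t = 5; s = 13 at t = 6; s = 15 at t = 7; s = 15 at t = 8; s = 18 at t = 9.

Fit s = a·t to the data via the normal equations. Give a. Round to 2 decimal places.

a = 2.02

With design matrix X, XᵀX = [[276]] and Xᵀs = [558]ᵀ.
Hence a = 558 / 276 ≈ 2.02174.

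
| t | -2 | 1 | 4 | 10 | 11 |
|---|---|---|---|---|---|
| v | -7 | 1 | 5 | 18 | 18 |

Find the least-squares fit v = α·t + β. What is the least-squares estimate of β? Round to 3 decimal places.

With design matrix M, MᵀM = [[242, 24]; [24, 5]] and Mᵀv = [413, 35]ᵀ.
Eliminating β: 5·(row 1) − 24·(row 2) gives 634·α = 5·413 − 24·35 = 1225, so α = 1225/634.
Then β = (35 − 24·(1225/634))/5 = -721/317.

β = -2.274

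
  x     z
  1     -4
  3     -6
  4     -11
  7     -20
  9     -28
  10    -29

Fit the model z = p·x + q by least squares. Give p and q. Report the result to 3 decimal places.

p = -3.042, q = 0.905

Sums needed: Σx·x = 256, Σx = 34, Σ1 = 6.
Right-hand side: Σx·z = -748, Σz = -98.
MᵀM·[p, q]ᵀ = Mᵀz becomes [[256, 34]; [34, 6]]·[p, q]ᵀ = [-748, -98]ᵀ.
Δ = 256·6 − 34² = 380.
p = ((-748)·6 − 34·(-98))/380 = -289/95; q = (256·(-98) − 34·(-748))/380 = 86/95.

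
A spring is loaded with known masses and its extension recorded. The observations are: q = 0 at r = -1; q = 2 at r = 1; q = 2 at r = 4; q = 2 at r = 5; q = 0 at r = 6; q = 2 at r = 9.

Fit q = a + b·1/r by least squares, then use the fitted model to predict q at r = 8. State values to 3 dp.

Sums needed: Σ1 = 6, Σ1/r = 131/180, Σ1/r·1/r = 69421/32400.
For Aᵀq: Σq = 8, Σ1/r·q = 281/90.
Determinant 6·(69421/32400) − (131/180)² = 79873/6480.
a = (8·(69421/32400) − (131/180)·(281/90))/(79873/6480) = 481746/399365; b = (6·(281/90) − (131/180)·8)/(79873/6480) = 83664/79873.
At r = 8: q̂ = (481746/399365)·(1) + (83664/79873)·(1/8) = 534036/399365.

q̂ = 1.337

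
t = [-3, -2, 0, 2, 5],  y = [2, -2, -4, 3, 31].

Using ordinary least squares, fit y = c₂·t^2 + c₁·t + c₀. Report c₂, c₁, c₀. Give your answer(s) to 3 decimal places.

AᵀA·[c₂, c₁, c₀]ᵀ = Aᵀy reads: 738·c₂ + 98·c₁ + 42·c₀ = 797;  98·c₂ + 42·c₁ + 2·c₀ = 159;  42·c₂ + 2·c₁ + 5·c₀ = 30.
(Σt^2·t^2 = 738, Σt^2·t = 98, Σt^2 = 42, Σt·t = 42, Σt = 2, Σ1 = 5, Σt^2·y = 797, Σt·y = 159, Σy = 30.)
Row-reducing yields c₂ = 13147/11596, c₁ = 15463/11596, c₀ = -11761/2899.

c₂ = 1.134, c₁ = 1.333, c₀ = -4.057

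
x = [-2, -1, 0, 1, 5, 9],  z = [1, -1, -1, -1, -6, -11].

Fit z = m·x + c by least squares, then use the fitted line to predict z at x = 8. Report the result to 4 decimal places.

Setting ∂/∂m … = 0 gives: 112·m + 12·c = -131;  12·m + 6·c = -19.
(Σx·x = 112, Σx = 12, Σ1 = 6, Σx·z = -131, Σz = -19.)
Determinant 112·6 − 12² = 528.
m = ((-131)·6 − 12·(-19))/528 = -93/88; c = (112·(-19) − 12·(-131))/528 = -139/132.
At x = 8: ẑ = (-93/88)·(8) + (-139/132)·(1) = -1255/132.

ẑ = -9.5076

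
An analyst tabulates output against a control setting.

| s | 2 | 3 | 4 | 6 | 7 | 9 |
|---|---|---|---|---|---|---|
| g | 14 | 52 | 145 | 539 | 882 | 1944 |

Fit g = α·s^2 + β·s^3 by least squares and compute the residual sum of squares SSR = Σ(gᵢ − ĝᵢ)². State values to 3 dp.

SSR = 9.795

The normal system MᵀM·[α, β]ᵀ = Mᵀg is [[10611, 84931]; [84931, 700635]]·[α, β]ᵀ = [222930, 1846922]ᵀ.
Δ = 10611·700635 − 84931² = 221163224.
α = (222930·700635 − 84931·1846922)/221163224 = -83546479/27645403; β = (10611·1846922 − 84931·222930)/221163224 = 83002689/27645403.
Residuals: 57200046/27645403, -51593336/27645403, 33155003/27645403, -20035363/27645403, 7100590/27645403, 967950/27645403; SSR = 270777130/27645403.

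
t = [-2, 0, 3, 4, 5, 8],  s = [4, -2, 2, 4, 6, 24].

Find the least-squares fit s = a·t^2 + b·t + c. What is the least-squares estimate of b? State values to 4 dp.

b = -1.0297

Compute the Gram sums: Σt^2·t^2 = 5074, Σt^2·t = 720, Σt^2 = 118, Σt·t = 118, Σt = 18, Σ1 = 6.
For Mᵀs: Σt^2·s = 1784, Σt·s = 236, Σs = 38.
MᵀM·[a, b, c]ᵀ = Mᵀs becomes [[5074, 720, 118]; [720, 118, 18]; [118, 18, 6]]·[a, b, c]ᵀ = [1784, 236, 38]ᵀ.
Row-reducing yields a = 16271/31693, b = -32635/31693, c = -21369/31693.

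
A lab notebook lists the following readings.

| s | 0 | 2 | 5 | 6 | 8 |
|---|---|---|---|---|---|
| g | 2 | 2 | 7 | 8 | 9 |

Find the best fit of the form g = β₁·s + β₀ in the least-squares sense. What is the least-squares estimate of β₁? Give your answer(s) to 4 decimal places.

β₁ = 1.0147

From the data, Σs·s = 129, Σs = 21, Σ1 = 5.
And Σs·g = 159, Σg = 28.
So MᵀM·[β₁, β₀]ᵀ = Mᵀg: [[129, 21]; [21, 5]]·[β₁, β₀]ᵀ = [159, 28]ᵀ.
Δ = 129·5 − 21² = 204.
β₁ = (159·5 − 21·28)/204 = 69/68; β₀ = (129·28 − 21·159)/204 = 91/68.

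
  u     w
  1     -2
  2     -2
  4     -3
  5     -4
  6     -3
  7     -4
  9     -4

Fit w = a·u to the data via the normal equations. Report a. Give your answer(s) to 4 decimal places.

a = -0.5660

The normal system XᵀX·[a]ᵀ = Xᵀw is [[212]]·[a]ᵀ = [-120]ᵀ.
a = (-120)/212 = -0.566038.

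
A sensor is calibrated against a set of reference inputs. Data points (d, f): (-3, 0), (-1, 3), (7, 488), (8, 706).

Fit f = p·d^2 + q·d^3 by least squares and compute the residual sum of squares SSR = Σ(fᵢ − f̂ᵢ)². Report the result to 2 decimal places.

With design matrix M, MᵀM = [[6579, 49331]; [49331, 380523]] and Mᵀf = [69099, 528853]ᵀ.
Determinant 6579·380523 − 49331² = 69913256.
p = (69099·380523 − 49331·528853)/69913256 = 14636531/4993804; q = (6579·528853 − 49331·69099)/69913256 = 5042937/4993804.
Residuals: 1107630/1248451, 2693909/2496902, -4970529/2496902, 1725974/1248451; SSR = 19538863/2496902.

SSR = 7.83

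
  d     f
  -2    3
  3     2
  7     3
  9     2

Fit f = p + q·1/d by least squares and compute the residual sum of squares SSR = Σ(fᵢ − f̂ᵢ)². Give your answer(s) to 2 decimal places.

Entries of MᵀM: Σ1 = 4, Σ1/d = 11/126, Σ1/d·1/d = 6253/15876.
Moment sums: Σf = 10, Σ1/d·f = -23/126.
So MᵀM·[p, q]ᵀ = Mᵀf: [[4, 11/126]; [11/126, 6253/15876]]·[p, q]ᵀ = [10, -23/126]ᵀ.
Eliminating q: (6253/15876)·(row 1) − (11/126)·(row 2) gives (8297/5292)·p = (6253/15876)·10 − (11/126)·(-23/126) = 8969/2268, so p = 62783/24891.
Then q = ((-23/126) − (11/126)·(62783/24891))/(6253/15876) = -8484/8297.
Residuals: -836/24891, -4517/24891, 15526/24891, -3391/8297; SSR = 14690/24891.

SSR = 0.59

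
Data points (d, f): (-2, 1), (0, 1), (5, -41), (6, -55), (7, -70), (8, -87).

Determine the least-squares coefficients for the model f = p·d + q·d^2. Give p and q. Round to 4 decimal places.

p = -3.0806, q = -0.9888

The normal system XᵀX·[p, q]ᵀ = Xᵀf is [[178, 1188]; [1188, 8434]]·[p, q]ᵀ = [-1723, -11999]ᵀ.
det = 178·8434 − 1188² = 89908.
p = ((-1723)·8434 − 1188·(-11999))/89908 = -138485/44954; q = (178·(-11999) − 1188·(-1723))/89908 = -44449/44954.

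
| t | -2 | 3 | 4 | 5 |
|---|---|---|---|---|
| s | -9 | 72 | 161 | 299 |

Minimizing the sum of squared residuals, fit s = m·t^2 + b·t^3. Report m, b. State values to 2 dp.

With design matrix X, XᵀX = [[978, 4360]; [4360, 20514]] and Xᵀs = [10663, 49695]ᵀ.
Determinant 978·20514 − 4360² = 1053092.
m = (10663·20514 − 4360·49695)/1053092 = 1035291/526546; b = (978·49695 − 4360·10663)/1053092 = 1055515/526546.

m = 1.97, b = 2.00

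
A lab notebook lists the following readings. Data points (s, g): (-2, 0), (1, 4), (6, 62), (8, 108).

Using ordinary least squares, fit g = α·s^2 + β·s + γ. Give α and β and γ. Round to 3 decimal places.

Entries of AᵀA: Σs^2·s^2 = 5409, Σs^2·s = 721, Σs^2 = 105, Σs·s = 105, Σs = 13, Σ1 = 4.
For Aᵀg: Σs^2·g = 9148, Σs·g = 1240, Σg = 174.
Row-reducing yields α = 6257/4450, β = 9967/4450, γ = -1532/2225.

α = 1.406, β = 2.240, γ = -0.689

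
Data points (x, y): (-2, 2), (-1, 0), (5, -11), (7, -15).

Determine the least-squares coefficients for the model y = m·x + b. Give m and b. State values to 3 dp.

m = -1.872, b = -1.787

The normal equations are: 79·m + 9·b = -164;  9·m + 4·b = -24.
(Σx·x = 79, Σx = 9, Σ1 = 4, Σx·y = -164, Σy = -24.)
Eliminating b: 4·(row 1) − 9·(row 2) gives 235·m = 4·(-164) − 9·(-24) = -440, so m = -88/47.
Then b = ((-24) − 9·(-88/47))/4 = -84/47.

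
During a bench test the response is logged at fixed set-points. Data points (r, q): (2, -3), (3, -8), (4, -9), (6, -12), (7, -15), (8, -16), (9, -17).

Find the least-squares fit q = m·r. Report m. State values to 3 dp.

m = -2.023

Entries of MᵀM: Σr·r = 259.
And Σr·q = -524.
m = (-524)/259 = -2.02317.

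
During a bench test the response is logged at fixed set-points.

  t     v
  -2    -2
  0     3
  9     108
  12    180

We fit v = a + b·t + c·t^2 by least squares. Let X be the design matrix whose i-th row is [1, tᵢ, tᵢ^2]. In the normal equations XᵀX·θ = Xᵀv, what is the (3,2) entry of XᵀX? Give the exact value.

Row 3 ↔ basis t^2, column 2 ↔ basis t, so (XᵀX)_{3,2} = Σᵢ (t^2)·(t) = (4)·(-2) + (0)·(0) + (81)·(9) + (144)·(12) = 2449.

2449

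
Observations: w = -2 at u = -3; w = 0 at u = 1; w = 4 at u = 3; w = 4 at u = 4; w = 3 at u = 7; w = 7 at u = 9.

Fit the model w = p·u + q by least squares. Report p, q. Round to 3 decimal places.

From the data, Σu·u = 165, Σu = 21, Σ1 = 6.
Moment sums: Σu·w = 118, Σw = 16.
AᵀA·[p, q]ᵀ = Aᵀw becomes [[165, 21]; [21, 6]]·[p, q]ᵀ = [118, 16]ᵀ.
Eliminating q: 6·(row 1) − 21·(row 2) gives 549·p = 6·118 − 21·16 = 372, so p = 124/183.
Then q = (16 − 21·(124/183))/6 = 18/61.

p = 0.678, q = 0.295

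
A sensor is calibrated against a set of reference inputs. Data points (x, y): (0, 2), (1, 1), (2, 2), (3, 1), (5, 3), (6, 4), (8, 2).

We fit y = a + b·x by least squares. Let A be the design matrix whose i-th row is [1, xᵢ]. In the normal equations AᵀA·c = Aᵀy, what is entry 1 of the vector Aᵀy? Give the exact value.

15

Entry 1 ↔ basis 1, so (Aᵀy)_{1} = Σᵢ yᵢ = (1)·(2) + (1)·(1) + (1)·(2) + (1)·(1) + (1)·(3) + (1)·(4) + (1)·(2) = 15.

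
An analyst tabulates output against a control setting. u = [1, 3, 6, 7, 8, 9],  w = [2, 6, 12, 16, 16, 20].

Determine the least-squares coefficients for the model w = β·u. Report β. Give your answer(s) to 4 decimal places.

The normal system MᵀM·[β]ᵀ = Mᵀw is [[240]]·[β]ᵀ = [512]ᵀ.
β = 512/240 = 2.13333.

β = 2.1333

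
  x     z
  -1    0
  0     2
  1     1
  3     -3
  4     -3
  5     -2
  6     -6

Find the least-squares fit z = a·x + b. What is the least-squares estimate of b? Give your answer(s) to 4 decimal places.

Entries of AᵀA: Σx·x = 88, Σx = 18, Σ1 = 7.
For Aᵀz: Σx·z = -66, Σz = -11.
Normal equations: [[88, 18]; [18, 7]]·[a, b]ᵀ = [-66, -11]ᵀ.
Δ = 88·7 − 18² = 292.
a = ((-66)·7 − 18·(-11))/292 = -66/73; b = (88·(-11) − 18·(-66))/292 = 55/73.

b = 0.7534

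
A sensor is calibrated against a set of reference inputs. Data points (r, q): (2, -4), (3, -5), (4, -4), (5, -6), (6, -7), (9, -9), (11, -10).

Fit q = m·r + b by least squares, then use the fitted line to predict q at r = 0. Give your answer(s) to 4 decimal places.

q̂ = -2.3874

Entries of AᵀA: Σr·r = 292, Σr = 40, Σ1 = 7.
Right-hand side: Σr·q = -302, Σq = -45.
Δ = 292·7 − 40² = 444.
m = ((-302)·7 − 40·(-45))/444 = -157/222; b = (292·(-45) − 40·(-302))/444 = -265/111.
At r = 0: q̂ = (-157/222)·(0) + (-265/111)·(1) = -265/111.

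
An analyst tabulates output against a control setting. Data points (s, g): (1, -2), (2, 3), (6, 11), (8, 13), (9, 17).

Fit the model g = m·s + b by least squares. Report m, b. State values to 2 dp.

m = 2.14, b = -2.72

The normal equations are: 186·m + 26·b = 327;  26·m + 5·b = 42.
Eliminating b: 5·(row 1) − 26·(row 2) gives 254·m = 5·327 − 26·42 = 543, so m = 543/254.
Then b = (42 − 26·(543/254))/5 = -345/127.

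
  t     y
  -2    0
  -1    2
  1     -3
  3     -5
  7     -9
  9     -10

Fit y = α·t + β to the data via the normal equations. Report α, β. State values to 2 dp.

Compute the Gram sums: Σt·t = 145, Σt = 17, Σ1 = 6.
For Aᵀy: Σt·y = -173, Σy = -25.
det = 145·6 − 17² = 581.
α = ((-173)·6 − 17·(-25))/581 = -613/581; β = (145·(-25) − 17·(-173))/581 = -684/581.

α = -1.06, β = -1.18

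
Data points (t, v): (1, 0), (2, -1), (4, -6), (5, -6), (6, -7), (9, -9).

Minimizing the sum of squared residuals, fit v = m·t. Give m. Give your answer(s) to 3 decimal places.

m = -1.098

From the data, Σt·t = 163.
And Σt·v = -179.
m = (-179)/163 = -1.09816.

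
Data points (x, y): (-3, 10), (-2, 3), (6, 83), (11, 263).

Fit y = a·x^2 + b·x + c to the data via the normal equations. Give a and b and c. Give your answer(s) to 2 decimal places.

Entries of MᵀM: Σx^2·x^2 = 16034, Σx^2·x = 1512, Σx^2 = 170, Σx·x = 170, Σx = 12, Σ1 = 4.
For Mᵀy: Σx^2·y = 34913, Σx·y = 3355, Σy = 359.
Inverting the 3×3 Gram matrix, [a, b, c]ᵀ = [351281/176402, 372091/176402, -106818/88201]ᵀ.

a = 1.99, b = 2.11, c = -1.21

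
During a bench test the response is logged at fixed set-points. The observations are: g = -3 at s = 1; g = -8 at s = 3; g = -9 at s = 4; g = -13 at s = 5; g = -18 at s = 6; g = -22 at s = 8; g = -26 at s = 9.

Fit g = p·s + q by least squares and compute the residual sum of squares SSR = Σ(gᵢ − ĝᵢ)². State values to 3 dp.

Normal-equation sums: Σs·s = 232, Σs = 36, Σ1 = 7.
For Aᵀg: Σs·g = -646, Σg = -99.
AᵀA·[p, q]ᵀ = Aᵀg becomes [[232, 36]; [36, 7]]·[p, q]ᵀ = [-646, -99]ᵀ.
det = 232·7 − 36² = 328.
p = ((-646)·7 − 36·(-99))/328 = -479/164; q = (232·(-99) − 36·(-646))/328 = 36/41.
Residuals: -157/164, -19/164, 74/41, 119/164, -111/82, 20/41, -97/164; SSR = 585/82.

SSR = 7.134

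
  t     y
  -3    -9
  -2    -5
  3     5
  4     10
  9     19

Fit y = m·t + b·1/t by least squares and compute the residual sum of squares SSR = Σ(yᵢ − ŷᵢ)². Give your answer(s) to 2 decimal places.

SSR = 9.18

Normal-equation sums: Σt·t = 119, Σt·1/t = 5, Σ1/t·1/t = 709/1296.
Right-hand side: Σt·y = 263, Σ1/t·y = 106/9.
Eliminating b: (709/1296)·(row 1) − 5·(row 2) gives (51971/1296)·m = (709/1296)·263 − 5·(106/9) = 110147/1296, so m = 110147/51971.
Then b = ((106/9) − 5·(110147/51971))/(709/1296) = 112176/51971.
Residuals: -99906/51971, 16527/51971, -107978/51971, 51078/51971, -16338/51971; SSR = 476987/51971.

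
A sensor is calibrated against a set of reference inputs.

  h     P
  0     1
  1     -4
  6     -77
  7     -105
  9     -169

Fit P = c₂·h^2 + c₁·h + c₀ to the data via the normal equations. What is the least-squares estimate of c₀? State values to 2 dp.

The normal equations are: 10259·c₂ + 1289·c₁ + 167·c₀ = -21610;  1289·c₂ + 167·c₁ + 23·c₀ = -2722;  167·c₂ + 23·c₁ + 5·c₀ = -354.
Solving the 3×3 system (Gaussian elimination) gives c₂ = -12242/6357, c₁ = -9418/6357, c₀ = 710/2119.

c₀ = 0.34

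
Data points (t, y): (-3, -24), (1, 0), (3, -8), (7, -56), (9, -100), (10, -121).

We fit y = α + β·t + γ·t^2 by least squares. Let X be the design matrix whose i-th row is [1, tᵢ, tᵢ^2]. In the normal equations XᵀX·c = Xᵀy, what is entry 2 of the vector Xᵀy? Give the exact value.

-2454

Entry 2 ↔ basis t, so (Xᵀy)_{2} = Σᵢ (t)·yᵢ = (-3)·(-24) + (1)·(0) + (3)·(-8) + (7)·(-56) + (9)·(-100) + (10)·(-121) = -2454.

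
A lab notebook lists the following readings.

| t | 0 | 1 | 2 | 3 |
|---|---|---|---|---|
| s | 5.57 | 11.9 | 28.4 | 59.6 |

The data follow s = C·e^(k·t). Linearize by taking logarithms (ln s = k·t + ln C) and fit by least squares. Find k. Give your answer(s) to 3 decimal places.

k = 0.798

Let Y = ln s. Fitting Y = k·t + ln C by least squares:
Σt = 6.0000, Σ(t)² = 14.0000, Σln s = 11.6280, Σt·ln s = 21.4323.
Equations: 14.0000·k + 6.0000·ln C = 21.4323;  6.0000·k + 4·ln C = 11.6280.
Solving (det = 20.0000): k = 0.79806, ln C = 1.70990.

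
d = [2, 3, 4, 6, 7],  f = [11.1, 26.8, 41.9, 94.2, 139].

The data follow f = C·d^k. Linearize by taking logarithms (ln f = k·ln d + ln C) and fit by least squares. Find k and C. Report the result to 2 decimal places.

k = 1.97, C = 2.88

Linearized form: ln f = k·ln d + ln C. From the 5 transformed points,
Σln d = 6.9157, Σ(ln d)² = 10.6062, Σln f = 18.9105, Σln d·ln f = 28.2056.
Equations: 10.6062·k + 6.9157·ln C = 28.2056;  6.9157·k + 5·ln C = 18.9105.
Δ = 10.6062·5 − (6.9157)² = 5.2037; k = (28.2056·5 − 6.9157·18.9105)/5.2037 = 1.96937, ln C = (10.6062·18.9105 − 6.9157·28.2056)/5.2037 = 1.05818, so C = exp(1.05818) = 2.88111.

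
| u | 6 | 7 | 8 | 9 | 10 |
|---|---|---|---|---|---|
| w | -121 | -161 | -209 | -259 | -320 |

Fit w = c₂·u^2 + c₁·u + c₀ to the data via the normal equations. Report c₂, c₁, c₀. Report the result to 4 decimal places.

c₂ = -3.1429, c₁ = 0.6857, c₀ = -12.0571

Normal-equation sums: Σu^2·u^2 = 24354, Σu^2·u = 2800, Σu^2 = 330, Σu·u = 330, Σu = 40, Σ1 = 5.
And Σu^2·w = -78600, Σu·w = -9056, Σw = -1070.
Inverting the 3×3 Gram matrix, [c₂, c₁, c₀]ᵀ = [-22/7, 24/35, -422/35]ᵀ.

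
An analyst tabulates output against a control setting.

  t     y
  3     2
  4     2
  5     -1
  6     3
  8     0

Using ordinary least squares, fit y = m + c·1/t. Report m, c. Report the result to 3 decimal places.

With design matrix M, MᵀM = [[5, 43/40]; [43/40, 3701/14400]] and Mᵀy = [6, 22/15]ᵀ.
Eliminating c: (3701/14400)·(row 1) − (43/40)·(row 2) gives (233/1800)·m = (3701/14400)·6 − (43/40)·(22/15) = -83/2400, so m = -249/932.
Then c = ((22/15) − (43/40)·(-249/932))/(3701/14400) = 1590/233.

m = -0.267, c = 6.824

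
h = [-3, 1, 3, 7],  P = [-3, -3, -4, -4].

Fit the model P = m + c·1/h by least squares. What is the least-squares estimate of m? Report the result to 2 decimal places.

The normal system MᵀM·[m, c]ᵀ = MᵀP is [[4, 8/7]; [8/7, 548/441]]·[m, c]ᵀ = [-14, -82/21]ᵀ.
det = 4·(548/441) − (8/7)² = 1616/441.
m = ((-14)·(548/441) − (8/7)·(-82/21))/(1616/441) = -713/202; c = (4·(-82/21) − (8/7)·(-14))/(1616/441) = 21/202.

m = -3.53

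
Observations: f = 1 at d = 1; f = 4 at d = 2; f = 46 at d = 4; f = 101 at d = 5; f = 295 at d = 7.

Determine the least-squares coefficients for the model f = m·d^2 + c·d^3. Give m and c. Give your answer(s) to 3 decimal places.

Sums needed: Σd^2·d^2 = 3299, Σd^2·d^3 = 20989, Σd^3·d^3 = 137435.
Moment sums: Σd^2·f = 17733, Σd^3·f = 116787.
Normal equations: [[3299, 20989]; [20989, 137435]]·[m, c]ᵀ = [17733, 116787]ᵀ.
Eliminating c: 137435·(row 1) − 20989·(row 2) gives 12859944·m = 137435·17733 − 20989·116787 = -14107488, so m = -587812/535831.
Then c = (116787 − 20989·(-587812/535831))/137435 = 545099/535831.

m = -1.097, c = 1.017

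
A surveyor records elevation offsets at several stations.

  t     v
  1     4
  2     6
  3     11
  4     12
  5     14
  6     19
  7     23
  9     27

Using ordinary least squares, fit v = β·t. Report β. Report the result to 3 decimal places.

β = 3.100

The normal equations are: 221·β = 685.
(Σt·t = 221, Σt·v = 685.)
Hence β = 685 / 221 ≈ 3.09955.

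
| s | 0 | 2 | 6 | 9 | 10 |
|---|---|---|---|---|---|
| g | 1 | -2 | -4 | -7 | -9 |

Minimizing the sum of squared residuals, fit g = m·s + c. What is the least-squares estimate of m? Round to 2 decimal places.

With design matrix M, MᵀM = [[221, 27]; [27, 5]] and Mᵀg = [-181, -21]ᵀ.
Eliminating c: 5·(row 1) − 27·(row 2) gives 376·m = 5·(-181) − 27·(-21) = -338, so m = -169/188.
Then c = ((-21) − 27·(-169/188))/5 = 123/188.

m = -0.90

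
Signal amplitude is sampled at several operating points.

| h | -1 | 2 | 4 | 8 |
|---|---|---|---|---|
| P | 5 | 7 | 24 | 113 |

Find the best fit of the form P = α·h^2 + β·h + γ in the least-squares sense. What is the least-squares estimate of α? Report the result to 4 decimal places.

Sums needed: Σh^2·h^2 = 4369, Σh^2·h = 583, Σh^2 = 85, Σh·h = 85, Σh = 13, Σ1 = 4.
Right-hand side: Σh^2·P = 7649, Σh·P = 1009, ΣP = 149.
Solving the 3×3 system (Gaussian elimination) gives α = 20447/10308, β = -6729/3436, γ = 7541/5154.

α = 1.9836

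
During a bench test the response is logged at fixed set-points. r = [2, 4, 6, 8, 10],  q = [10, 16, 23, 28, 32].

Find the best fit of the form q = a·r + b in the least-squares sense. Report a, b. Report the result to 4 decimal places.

Entries of XᵀX: Σr·r = 220, Σr = 30, Σ1 = 5.
For Xᵀq: Σr·q = 766, Σq = 109.
XᵀX·[a, b]ᵀ = Xᵀq becomes [[220, 30]; [30, 5]]·[a, b]ᵀ = [766, 109]ᵀ.
det = 220·5 − 30² = 200.
a = (766·5 − 30·109)/200 = 14/5; b = (220·109 − 30·766)/200 = 5.

a = 2.8000, b = 5.0000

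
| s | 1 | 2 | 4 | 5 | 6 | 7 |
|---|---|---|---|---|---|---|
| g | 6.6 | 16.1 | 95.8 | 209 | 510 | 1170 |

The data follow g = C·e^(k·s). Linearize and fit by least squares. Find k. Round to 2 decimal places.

Let Y = ln g. Fitting Y = k·s + ln C by least squares:
XᵀX = [[131.0000, 25.0000]; [25.0000, 6]], rhs = [139.2652, 27.8697]ᵀ  (here Σs = 25.0000, Σ(s)² = 131.0000, Σln g = 27.8697, Σs·ln g = 139.2652).
Δ = 131.0000·6 − (25.0000)² = 161.0000; k = (139.2652·6 − 25.0000·27.8697)/161.0000 = 0.86242, ln C = (131.0000·27.8697 − 25.0000·139.2652)/161.0000 = 1.05152.

k = 0.86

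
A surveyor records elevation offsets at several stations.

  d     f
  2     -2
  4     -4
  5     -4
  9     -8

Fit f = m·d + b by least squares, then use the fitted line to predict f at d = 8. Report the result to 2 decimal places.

f̂ = -7.04

Compute the Gram sums: Σd·d = 126, Σd = 20, Σ1 = 4.
Right-hand side: Σd·f = -112, Σf = -18.
Normal equations: [[126, 20]; [20, 4]]·[m, b]ᵀ = [-112, -18]ᵀ.
det = 126·4 − 20² = 104.
m = ((-112)·4 − 20·(-18))/104 = -11/13; b = (126·(-18) − 20·(-112))/104 = -7/26.
At d = 8: f̂ = (-11/13)·(8) + (-7/26)·(1) = -183/26.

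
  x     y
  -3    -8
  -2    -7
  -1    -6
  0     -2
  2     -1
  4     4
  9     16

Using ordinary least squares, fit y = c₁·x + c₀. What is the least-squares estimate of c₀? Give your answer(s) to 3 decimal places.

Entries of AᵀA: Σx·x = 115, Σx = 9, Σ1 = 7.
Moment sums: Σx·y = 202, Σy = -4.
Eliminating c₀: 7·(row 1) − 9·(row 2) gives 724·c₁ = 7·202 − 9·(-4) = 1450, so c₁ = 725/362.
Then c₀ = ((-4) − 9·(725/362))/7 = -1139/362.

c₀ = -3.146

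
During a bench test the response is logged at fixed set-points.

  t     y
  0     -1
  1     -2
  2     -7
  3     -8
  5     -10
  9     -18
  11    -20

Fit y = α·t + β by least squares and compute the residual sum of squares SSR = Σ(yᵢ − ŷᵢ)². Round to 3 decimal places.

SSR = 8.309

Sums needed: Σt·t = 241, Σt = 31, Σ1 = 7.
For Aᵀy: Σt·y = -472, Σy = -66.
So AᵀA·[α, β]ᵀ = Aᵀy: [[241, 31]; [31, 7]]·[α, β]ᵀ = [-472, -66]ᵀ.
Determinant 241·7 − 31² = 726.
α = ((-472)·7 − 31·(-66))/726 = -629/363; β = (241·(-66) − 31·(-472))/726 = -637/363.
Residuals: 274/363, 180/121, -646/363, -380/363, 152/363, -236/363, 296/363; SSR = 3016/363.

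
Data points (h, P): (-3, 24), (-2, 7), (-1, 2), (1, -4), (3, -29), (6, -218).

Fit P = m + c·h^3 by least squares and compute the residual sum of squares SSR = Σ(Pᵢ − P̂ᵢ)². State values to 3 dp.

SSR = 11.261

Compute the Gram sums: Σ1 = 6, Σh^3 = 208, Σh^3·h^3 = 48180.
Right-hand side: ΣP = -218, Σh^3·P = -48581.
AᵀA·[m, c]ᵀ = AᵀP becomes [[6, 208]; [208, 48180]]·[m, c]ᵀ = [-218, -48581]ᵀ.
Determinant 6·48180 − 208² = 245816.
m = ((-218)·48180 − 208·(-48581))/245816 = -49799/30727; c = (6·(-48581) − 208·(-218))/245816 = -123071/122908.
Residuals: -173929/122908, 18746/30727, 321941/122908, -169365/122908, -42219/122908, -2853/30727; SSR = 1384101/122908.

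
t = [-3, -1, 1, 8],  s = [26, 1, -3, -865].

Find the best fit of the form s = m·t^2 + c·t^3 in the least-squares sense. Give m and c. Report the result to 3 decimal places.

Setting ∂/∂m … = 0 gives: 4179·m + 32525·c = -55128;  32525·m + 262875·c = -443586.
(Σt^2·t^2 = 4179, Σt^2·t^3 = 32525, Σt^3·t^3 = 262875, Σt^2·s = -55128, Σt^3·s = -443586.)
Eliminating c: 262875·(row 1) − 32525·(row 2) gives 40679000·m = 262875·(-55128) − 32525·(-443586) = -64138350, so m = -1282767/813580.
Then c = ((-443586) − 32525·(-1282767/813580))/262875 = -30353847/20339500.

m = -1.577, c = -1.492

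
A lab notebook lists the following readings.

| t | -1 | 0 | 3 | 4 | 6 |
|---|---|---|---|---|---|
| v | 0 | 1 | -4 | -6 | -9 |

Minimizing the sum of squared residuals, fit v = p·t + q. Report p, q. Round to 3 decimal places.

p = -1.410, q = -0.217

Setting ∂/∂p … = 0 gives: 62·p + 12·q = -90;  12·p + 5·q = -18.
Δ = 62·5 − 12² = 166.
p = ((-90)·5 − 12·(-18))/166 = -117/83; q = (62·(-18) − 12·(-90))/166 = -18/83.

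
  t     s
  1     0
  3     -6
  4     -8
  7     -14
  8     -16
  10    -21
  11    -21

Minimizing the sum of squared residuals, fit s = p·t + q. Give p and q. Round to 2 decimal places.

p = -2.11, q = 1.01

The normal equations are: 360·p + 44·q = -717;  44·p + 7·q = -86.
(Σt·t = 360, Σt = 44, Σ1 = 7, Σt·s = -717, Σs = -86.)
Eliminating q: 7·(row 1) − 44·(row 2) gives 584·p = 7·(-717) − 44·(-86) = -1235, so p = -1235/584.
Then q = ((-86) − 44·(-1235/584))/7 = 147/146.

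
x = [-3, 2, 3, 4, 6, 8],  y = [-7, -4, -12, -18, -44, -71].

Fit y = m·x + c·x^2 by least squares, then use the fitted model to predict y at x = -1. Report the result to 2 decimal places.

MᵀM·[m, c]ᵀ = Mᵀy reads: 138·m + 800·c = -927;  800·m + 5826·c = -6603.
Δ = 138·5826 − 800² = 163988.
m = ((-927)·5826 − 800·(-6603))/163988 = -59151/81994; c = (138·(-6603) − 800·(-927))/163988 = -84807/81994.
At x = -1: ŷ = (-59151/81994)·(-1) + (-84807/81994)·(1) = -12828/40997.

ŷ = -0.31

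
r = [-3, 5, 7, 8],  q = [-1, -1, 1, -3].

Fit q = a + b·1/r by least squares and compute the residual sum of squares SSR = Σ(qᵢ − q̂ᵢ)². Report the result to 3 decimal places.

SSR = 7.993

Entries of MᵀM: Σ1 = 4, Σ1/r = 113/840, Σ1/r·1/r = 132049/705600.
For Mᵀq: Σq = -4, Σ1/r·q = -83/840.
Eliminating b: (132049/705600)·(row 1) − (113/840)·(row 2) gives (171809/235200)·a = (132049/705600)·(-4) − (113/840)·(-83/840) = -172939/235200, so a = -172939/171809.
Then b = ((-83/840) − (113/840)·(-172939/171809))/(132049/705600) = 33600/171809.
Residuals: 12330/171809, -5590/171809, 339948/171809, -346688/171809; SSR = 1373272/171809.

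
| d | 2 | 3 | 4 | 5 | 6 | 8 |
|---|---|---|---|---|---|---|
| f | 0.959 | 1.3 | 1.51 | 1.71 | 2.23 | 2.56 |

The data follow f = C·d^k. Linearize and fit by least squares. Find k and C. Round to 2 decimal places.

k = 0.71, C = 0.58

With ln fᵢ as the transformed response and ln dᵢ as the regressor:
Σln d = 8.6587, Σ(ln d)² = 13.7340, Σln f = 2.9111, Σln d·ln f = 5.0857.
Equations: 13.7340·k + 8.6587·ln C = 5.0857;  8.6587·k + 6·ln C = 2.9111.
Slope k = (n·Σln d·ln f − Σln d·Σln f)/(n·Σ(ln d)² − (Σln d)²) = (6·5.0857 − 8.6587·2.9111)/7.4309 = 0.71425; ln C = (Σln f − k·Σln d)/n = -0.54556, so C = exp(-0.54556) = 0.57952.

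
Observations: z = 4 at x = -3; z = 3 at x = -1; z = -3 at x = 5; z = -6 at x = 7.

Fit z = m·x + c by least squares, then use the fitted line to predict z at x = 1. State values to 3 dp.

ẑ = 0.500

Sums needed: Σx·x = 84, Σx = 8, Σ1 = 4.
And Σx·z = -72, Σz = -2.
AᵀA·[m, c]ᵀ = Aᵀz becomes [[84, 8]; [8, 4]]·[m, c]ᵀ = [-72, -2]ᵀ.
Eliminating c: 4·(row 1) − 8·(row 2) gives 272·m = 4·(-72) − 8·(-2) = -272, so m = -1.
Then c = ((-2) − 8·(-1))/4 = 3/2.
At x = 1: ẑ = (-1)·(1) + (3/2)·(1) = 1/2.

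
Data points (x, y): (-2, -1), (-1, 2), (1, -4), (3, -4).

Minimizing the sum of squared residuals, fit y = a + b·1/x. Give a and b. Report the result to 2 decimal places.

Compute the Gram sums: Σ1 = 4, Σ1/x = -1/6, Σ1/x·1/x = 85/36.
And Σy = -7, Σ1/x·y = -41/6.
AᵀA·[a, b]ᵀ = Aᵀy becomes [[4, -1/6]; [-1/6, 85/36]]·[a, b]ᵀ = [-7, -41/6]ᵀ.
Determinant 4·(85/36) − (-1/6)² = 113/12.
a = ((-7)·(85/36) − (-1/6)·(-41/6))/(113/12) = -212/113; b = (4·(-41/6) − (-1/6)·(-7))/(113/12) = -342/113.

a = -1.88, b = -3.03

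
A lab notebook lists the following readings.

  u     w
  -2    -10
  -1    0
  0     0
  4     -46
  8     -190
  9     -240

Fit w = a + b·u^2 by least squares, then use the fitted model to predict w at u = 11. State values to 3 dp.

Normal-equation sums: Σ1 = 6, Σu^2 = 166, Σu^2·u^2 = 10930.
Moment sums: Σw = -486, Σu^2·w = -32376.
Normal equations: [[6, 166]; [166, 10930]]·[a, b]ᵀ = [-486, -32376]ᵀ.
Δ = 6·10930 − 166² = 38024.
a = ((-486)·10930 − 166·(-32376))/38024 = 15609/9506; b = (6·(-32376) − 166·(-486))/38024 = -28395/9506.
At u = 11: ŵ = (15609/9506)·(1) + (-28395/9506)·(121) = -244299/679.

ŵ = -359.792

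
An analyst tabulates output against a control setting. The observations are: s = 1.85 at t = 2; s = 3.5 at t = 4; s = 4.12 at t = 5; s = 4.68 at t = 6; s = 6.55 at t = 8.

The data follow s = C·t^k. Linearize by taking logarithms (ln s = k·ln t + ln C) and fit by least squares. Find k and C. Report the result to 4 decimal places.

k = 0.8894, C = 0.9965

Linearized form: ln s = k·ln t + ln C. From the 5 transformed points,
Over the data: Σln t = 7.5601, Σ(ln t)² = 12.5270, Σln s = 6.7066, Σln t·ln s = 11.1153.
Normal system: [[12.5270, 7.5601]; [7.5601, 5]]·[k, ln C]ᵀ = [11.1153, 6.7066]ᵀ.
Slope k = (n·Σln t·ln s − Σln t·Σln s)/(n·Σ(ln t)² − (Σln t)²) = (5·11.1153 − 7.5601·6.7066)/5.4804 = 0.88942; ln C = (Σln s − k·Σln t)/n = -0.00350, so C = exp(-0.00350) = 0.99651.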